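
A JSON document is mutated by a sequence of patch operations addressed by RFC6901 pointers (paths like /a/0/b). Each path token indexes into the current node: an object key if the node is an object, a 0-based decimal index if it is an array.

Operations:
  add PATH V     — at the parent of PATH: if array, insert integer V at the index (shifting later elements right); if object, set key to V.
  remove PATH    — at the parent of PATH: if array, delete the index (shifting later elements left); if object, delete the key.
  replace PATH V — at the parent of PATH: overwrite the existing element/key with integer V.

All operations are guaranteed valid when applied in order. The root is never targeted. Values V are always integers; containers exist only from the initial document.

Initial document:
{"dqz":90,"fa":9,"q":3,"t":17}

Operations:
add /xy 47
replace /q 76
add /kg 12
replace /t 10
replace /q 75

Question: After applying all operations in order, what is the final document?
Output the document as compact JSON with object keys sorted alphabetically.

Answer: {"dqz":90,"fa":9,"kg":12,"q":75,"t":10,"xy":47}

Derivation:
After op 1 (add /xy 47): {"dqz":90,"fa":9,"q":3,"t":17,"xy":47}
After op 2 (replace /q 76): {"dqz":90,"fa":9,"q":76,"t":17,"xy":47}
After op 3 (add /kg 12): {"dqz":90,"fa":9,"kg":12,"q":76,"t":17,"xy":47}
After op 4 (replace /t 10): {"dqz":90,"fa":9,"kg":12,"q":76,"t":10,"xy":47}
After op 5 (replace /q 75): {"dqz":90,"fa":9,"kg":12,"q":75,"t":10,"xy":47}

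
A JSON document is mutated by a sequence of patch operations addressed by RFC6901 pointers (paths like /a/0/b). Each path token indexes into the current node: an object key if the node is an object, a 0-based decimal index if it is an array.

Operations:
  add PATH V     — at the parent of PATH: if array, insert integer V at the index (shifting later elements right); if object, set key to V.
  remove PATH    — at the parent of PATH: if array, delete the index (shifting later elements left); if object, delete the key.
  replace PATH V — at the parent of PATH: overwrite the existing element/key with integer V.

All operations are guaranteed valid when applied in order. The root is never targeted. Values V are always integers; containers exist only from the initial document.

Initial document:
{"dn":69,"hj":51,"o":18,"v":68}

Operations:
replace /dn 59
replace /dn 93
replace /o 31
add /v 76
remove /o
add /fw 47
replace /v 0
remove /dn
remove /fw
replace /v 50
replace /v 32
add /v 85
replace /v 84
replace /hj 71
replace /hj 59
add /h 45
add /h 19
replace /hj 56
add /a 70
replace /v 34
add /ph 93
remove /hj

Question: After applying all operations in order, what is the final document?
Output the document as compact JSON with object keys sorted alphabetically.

Answer: {"a":70,"h":19,"ph":93,"v":34}

Derivation:
After op 1 (replace /dn 59): {"dn":59,"hj":51,"o":18,"v":68}
After op 2 (replace /dn 93): {"dn":93,"hj":51,"o":18,"v":68}
After op 3 (replace /o 31): {"dn":93,"hj":51,"o":31,"v":68}
After op 4 (add /v 76): {"dn":93,"hj":51,"o":31,"v":76}
After op 5 (remove /o): {"dn":93,"hj":51,"v":76}
After op 6 (add /fw 47): {"dn":93,"fw":47,"hj":51,"v":76}
After op 7 (replace /v 0): {"dn":93,"fw":47,"hj":51,"v":0}
After op 8 (remove /dn): {"fw":47,"hj":51,"v":0}
After op 9 (remove /fw): {"hj":51,"v":0}
After op 10 (replace /v 50): {"hj":51,"v":50}
After op 11 (replace /v 32): {"hj":51,"v":32}
After op 12 (add /v 85): {"hj":51,"v":85}
After op 13 (replace /v 84): {"hj":51,"v":84}
After op 14 (replace /hj 71): {"hj":71,"v":84}
After op 15 (replace /hj 59): {"hj":59,"v":84}
After op 16 (add /h 45): {"h":45,"hj":59,"v":84}
After op 17 (add /h 19): {"h":19,"hj":59,"v":84}
After op 18 (replace /hj 56): {"h":19,"hj":56,"v":84}
After op 19 (add /a 70): {"a":70,"h":19,"hj":56,"v":84}
After op 20 (replace /v 34): {"a":70,"h":19,"hj":56,"v":34}
After op 21 (add /ph 93): {"a":70,"h":19,"hj":56,"ph":93,"v":34}
After op 22 (remove /hj): {"a":70,"h":19,"ph":93,"v":34}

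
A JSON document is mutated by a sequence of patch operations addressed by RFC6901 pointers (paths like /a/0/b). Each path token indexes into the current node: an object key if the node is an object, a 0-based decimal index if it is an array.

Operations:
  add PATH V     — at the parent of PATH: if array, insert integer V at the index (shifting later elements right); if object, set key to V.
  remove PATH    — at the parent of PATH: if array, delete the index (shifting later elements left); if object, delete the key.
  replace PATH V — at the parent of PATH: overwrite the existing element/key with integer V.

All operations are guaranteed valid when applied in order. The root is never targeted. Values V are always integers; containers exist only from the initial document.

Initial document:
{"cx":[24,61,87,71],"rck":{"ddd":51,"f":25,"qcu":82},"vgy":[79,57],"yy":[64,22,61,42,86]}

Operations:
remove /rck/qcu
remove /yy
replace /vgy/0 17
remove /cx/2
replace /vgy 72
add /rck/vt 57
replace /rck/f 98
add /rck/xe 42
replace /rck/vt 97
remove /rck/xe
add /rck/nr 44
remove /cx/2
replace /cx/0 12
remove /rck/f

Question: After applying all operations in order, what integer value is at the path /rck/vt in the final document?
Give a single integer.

Answer: 97

Derivation:
After op 1 (remove /rck/qcu): {"cx":[24,61,87,71],"rck":{"ddd":51,"f":25},"vgy":[79,57],"yy":[64,22,61,42,86]}
After op 2 (remove /yy): {"cx":[24,61,87,71],"rck":{"ddd":51,"f":25},"vgy":[79,57]}
After op 3 (replace /vgy/0 17): {"cx":[24,61,87,71],"rck":{"ddd":51,"f":25},"vgy":[17,57]}
After op 4 (remove /cx/2): {"cx":[24,61,71],"rck":{"ddd":51,"f":25},"vgy":[17,57]}
After op 5 (replace /vgy 72): {"cx":[24,61,71],"rck":{"ddd":51,"f":25},"vgy":72}
After op 6 (add /rck/vt 57): {"cx":[24,61,71],"rck":{"ddd":51,"f":25,"vt":57},"vgy":72}
After op 7 (replace /rck/f 98): {"cx":[24,61,71],"rck":{"ddd":51,"f":98,"vt":57},"vgy":72}
After op 8 (add /rck/xe 42): {"cx":[24,61,71],"rck":{"ddd":51,"f":98,"vt":57,"xe":42},"vgy":72}
After op 9 (replace /rck/vt 97): {"cx":[24,61,71],"rck":{"ddd":51,"f":98,"vt":97,"xe":42},"vgy":72}
After op 10 (remove /rck/xe): {"cx":[24,61,71],"rck":{"ddd":51,"f":98,"vt":97},"vgy":72}
After op 11 (add /rck/nr 44): {"cx":[24,61,71],"rck":{"ddd":51,"f":98,"nr":44,"vt":97},"vgy":72}
After op 12 (remove /cx/2): {"cx":[24,61],"rck":{"ddd":51,"f":98,"nr":44,"vt":97},"vgy":72}
After op 13 (replace /cx/0 12): {"cx":[12,61],"rck":{"ddd":51,"f":98,"nr":44,"vt":97},"vgy":72}
After op 14 (remove /rck/f): {"cx":[12,61],"rck":{"ddd":51,"nr":44,"vt":97},"vgy":72}
Value at /rck/vt: 97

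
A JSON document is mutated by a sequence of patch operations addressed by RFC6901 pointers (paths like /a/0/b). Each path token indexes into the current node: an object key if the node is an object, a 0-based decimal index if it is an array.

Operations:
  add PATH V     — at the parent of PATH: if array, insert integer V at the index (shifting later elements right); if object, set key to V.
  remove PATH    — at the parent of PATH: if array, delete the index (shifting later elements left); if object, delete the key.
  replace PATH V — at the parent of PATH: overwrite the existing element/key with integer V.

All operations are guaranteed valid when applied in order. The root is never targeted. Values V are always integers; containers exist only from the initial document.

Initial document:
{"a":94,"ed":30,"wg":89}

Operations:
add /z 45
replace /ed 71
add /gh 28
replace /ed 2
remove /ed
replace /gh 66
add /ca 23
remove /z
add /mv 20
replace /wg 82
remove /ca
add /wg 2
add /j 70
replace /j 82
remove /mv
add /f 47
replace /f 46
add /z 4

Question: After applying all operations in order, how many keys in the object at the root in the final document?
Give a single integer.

Answer: 6

Derivation:
After op 1 (add /z 45): {"a":94,"ed":30,"wg":89,"z":45}
After op 2 (replace /ed 71): {"a":94,"ed":71,"wg":89,"z":45}
After op 3 (add /gh 28): {"a":94,"ed":71,"gh":28,"wg":89,"z":45}
After op 4 (replace /ed 2): {"a":94,"ed":2,"gh":28,"wg":89,"z":45}
After op 5 (remove /ed): {"a":94,"gh":28,"wg":89,"z":45}
After op 6 (replace /gh 66): {"a":94,"gh":66,"wg":89,"z":45}
After op 7 (add /ca 23): {"a":94,"ca":23,"gh":66,"wg":89,"z":45}
After op 8 (remove /z): {"a":94,"ca":23,"gh":66,"wg":89}
After op 9 (add /mv 20): {"a":94,"ca":23,"gh":66,"mv":20,"wg":89}
After op 10 (replace /wg 82): {"a":94,"ca":23,"gh":66,"mv":20,"wg":82}
After op 11 (remove /ca): {"a":94,"gh":66,"mv":20,"wg":82}
After op 12 (add /wg 2): {"a":94,"gh":66,"mv":20,"wg":2}
After op 13 (add /j 70): {"a":94,"gh":66,"j":70,"mv":20,"wg":2}
After op 14 (replace /j 82): {"a":94,"gh":66,"j":82,"mv":20,"wg":2}
After op 15 (remove /mv): {"a":94,"gh":66,"j":82,"wg":2}
After op 16 (add /f 47): {"a":94,"f":47,"gh":66,"j":82,"wg":2}
After op 17 (replace /f 46): {"a":94,"f":46,"gh":66,"j":82,"wg":2}
After op 18 (add /z 4): {"a":94,"f":46,"gh":66,"j":82,"wg":2,"z":4}
Size at the root: 6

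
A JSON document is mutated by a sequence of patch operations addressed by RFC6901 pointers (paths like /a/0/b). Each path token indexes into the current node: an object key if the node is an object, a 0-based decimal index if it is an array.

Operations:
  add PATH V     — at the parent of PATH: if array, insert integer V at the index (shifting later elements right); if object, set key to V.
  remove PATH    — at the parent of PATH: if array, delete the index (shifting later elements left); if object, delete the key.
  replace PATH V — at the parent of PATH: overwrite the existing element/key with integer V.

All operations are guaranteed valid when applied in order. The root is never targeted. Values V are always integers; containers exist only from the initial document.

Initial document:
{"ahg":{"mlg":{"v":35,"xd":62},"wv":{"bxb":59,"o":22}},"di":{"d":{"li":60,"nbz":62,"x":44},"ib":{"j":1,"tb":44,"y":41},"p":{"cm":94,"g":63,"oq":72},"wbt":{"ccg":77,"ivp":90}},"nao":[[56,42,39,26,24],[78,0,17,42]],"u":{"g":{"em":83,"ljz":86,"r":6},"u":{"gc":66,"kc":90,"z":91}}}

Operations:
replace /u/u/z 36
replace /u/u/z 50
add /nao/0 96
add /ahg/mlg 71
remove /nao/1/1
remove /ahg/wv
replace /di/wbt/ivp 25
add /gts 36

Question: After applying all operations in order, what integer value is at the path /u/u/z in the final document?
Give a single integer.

After op 1 (replace /u/u/z 36): {"ahg":{"mlg":{"v":35,"xd":62},"wv":{"bxb":59,"o":22}},"di":{"d":{"li":60,"nbz":62,"x":44},"ib":{"j":1,"tb":44,"y":41},"p":{"cm":94,"g":63,"oq":72},"wbt":{"ccg":77,"ivp":90}},"nao":[[56,42,39,26,24],[78,0,17,42]],"u":{"g":{"em":83,"ljz":86,"r":6},"u":{"gc":66,"kc":90,"z":36}}}
After op 2 (replace /u/u/z 50): {"ahg":{"mlg":{"v":35,"xd":62},"wv":{"bxb":59,"o":22}},"di":{"d":{"li":60,"nbz":62,"x":44},"ib":{"j":1,"tb":44,"y":41},"p":{"cm":94,"g":63,"oq":72},"wbt":{"ccg":77,"ivp":90}},"nao":[[56,42,39,26,24],[78,0,17,42]],"u":{"g":{"em":83,"ljz":86,"r":6},"u":{"gc":66,"kc":90,"z":50}}}
After op 3 (add /nao/0 96): {"ahg":{"mlg":{"v":35,"xd":62},"wv":{"bxb":59,"o":22}},"di":{"d":{"li":60,"nbz":62,"x":44},"ib":{"j":1,"tb":44,"y":41},"p":{"cm":94,"g":63,"oq":72},"wbt":{"ccg":77,"ivp":90}},"nao":[96,[56,42,39,26,24],[78,0,17,42]],"u":{"g":{"em":83,"ljz":86,"r":6},"u":{"gc":66,"kc":90,"z":50}}}
After op 4 (add /ahg/mlg 71): {"ahg":{"mlg":71,"wv":{"bxb":59,"o":22}},"di":{"d":{"li":60,"nbz":62,"x":44},"ib":{"j":1,"tb":44,"y":41},"p":{"cm":94,"g":63,"oq":72},"wbt":{"ccg":77,"ivp":90}},"nao":[96,[56,42,39,26,24],[78,0,17,42]],"u":{"g":{"em":83,"ljz":86,"r":6},"u":{"gc":66,"kc":90,"z":50}}}
After op 5 (remove /nao/1/1): {"ahg":{"mlg":71,"wv":{"bxb":59,"o":22}},"di":{"d":{"li":60,"nbz":62,"x":44},"ib":{"j":1,"tb":44,"y":41},"p":{"cm":94,"g":63,"oq":72},"wbt":{"ccg":77,"ivp":90}},"nao":[96,[56,39,26,24],[78,0,17,42]],"u":{"g":{"em":83,"ljz":86,"r":6},"u":{"gc":66,"kc":90,"z":50}}}
After op 6 (remove /ahg/wv): {"ahg":{"mlg":71},"di":{"d":{"li":60,"nbz":62,"x":44},"ib":{"j":1,"tb":44,"y":41},"p":{"cm":94,"g":63,"oq":72},"wbt":{"ccg":77,"ivp":90}},"nao":[96,[56,39,26,24],[78,0,17,42]],"u":{"g":{"em":83,"ljz":86,"r":6},"u":{"gc":66,"kc":90,"z":50}}}
After op 7 (replace /di/wbt/ivp 25): {"ahg":{"mlg":71},"di":{"d":{"li":60,"nbz":62,"x":44},"ib":{"j":1,"tb":44,"y":41},"p":{"cm":94,"g":63,"oq":72},"wbt":{"ccg":77,"ivp":25}},"nao":[96,[56,39,26,24],[78,0,17,42]],"u":{"g":{"em":83,"ljz":86,"r":6},"u":{"gc":66,"kc":90,"z":50}}}
After op 8 (add /gts 36): {"ahg":{"mlg":71},"di":{"d":{"li":60,"nbz":62,"x":44},"ib":{"j":1,"tb":44,"y":41},"p":{"cm":94,"g":63,"oq":72},"wbt":{"ccg":77,"ivp":25}},"gts":36,"nao":[96,[56,39,26,24],[78,0,17,42]],"u":{"g":{"em":83,"ljz":86,"r":6},"u":{"gc":66,"kc":90,"z":50}}}
Value at /u/u/z: 50

Answer: 50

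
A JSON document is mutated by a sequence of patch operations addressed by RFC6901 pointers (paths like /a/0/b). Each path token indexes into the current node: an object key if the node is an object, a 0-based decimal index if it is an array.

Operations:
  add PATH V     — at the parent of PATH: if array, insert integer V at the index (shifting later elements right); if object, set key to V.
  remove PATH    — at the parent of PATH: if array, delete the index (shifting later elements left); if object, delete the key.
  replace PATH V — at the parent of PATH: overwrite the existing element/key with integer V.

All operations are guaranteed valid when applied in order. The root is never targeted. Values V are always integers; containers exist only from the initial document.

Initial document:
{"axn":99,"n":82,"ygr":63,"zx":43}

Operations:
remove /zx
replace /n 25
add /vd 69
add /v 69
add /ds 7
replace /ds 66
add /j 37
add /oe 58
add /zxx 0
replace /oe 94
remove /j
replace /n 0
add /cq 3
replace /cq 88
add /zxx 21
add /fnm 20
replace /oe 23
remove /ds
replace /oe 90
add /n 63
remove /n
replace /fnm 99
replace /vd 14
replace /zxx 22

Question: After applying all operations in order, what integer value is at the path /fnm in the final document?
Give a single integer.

Answer: 99

Derivation:
After op 1 (remove /zx): {"axn":99,"n":82,"ygr":63}
After op 2 (replace /n 25): {"axn":99,"n":25,"ygr":63}
After op 3 (add /vd 69): {"axn":99,"n":25,"vd":69,"ygr":63}
After op 4 (add /v 69): {"axn":99,"n":25,"v":69,"vd":69,"ygr":63}
After op 5 (add /ds 7): {"axn":99,"ds":7,"n":25,"v":69,"vd":69,"ygr":63}
After op 6 (replace /ds 66): {"axn":99,"ds":66,"n":25,"v":69,"vd":69,"ygr":63}
After op 7 (add /j 37): {"axn":99,"ds":66,"j":37,"n":25,"v":69,"vd":69,"ygr":63}
After op 8 (add /oe 58): {"axn":99,"ds":66,"j":37,"n":25,"oe":58,"v":69,"vd":69,"ygr":63}
After op 9 (add /zxx 0): {"axn":99,"ds":66,"j":37,"n":25,"oe":58,"v":69,"vd":69,"ygr":63,"zxx":0}
After op 10 (replace /oe 94): {"axn":99,"ds":66,"j":37,"n":25,"oe":94,"v":69,"vd":69,"ygr":63,"zxx":0}
After op 11 (remove /j): {"axn":99,"ds":66,"n":25,"oe":94,"v":69,"vd":69,"ygr":63,"zxx":0}
After op 12 (replace /n 0): {"axn":99,"ds":66,"n":0,"oe":94,"v":69,"vd":69,"ygr":63,"zxx":0}
After op 13 (add /cq 3): {"axn":99,"cq":3,"ds":66,"n":0,"oe":94,"v":69,"vd":69,"ygr":63,"zxx":0}
After op 14 (replace /cq 88): {"axn":99,"cq":88,"ds":66,"n":0,"oe":94,"v":69,"vd":69,"ygr":63,"zxx":0}
After op 15 (add /zxx 21): {"axn":99,"cq":88,"ds":66,"n":0,"oe":94,"v":69,"vd":69,"ygr":63,"zxx":21}
After op 16 (add /fnm 20): {"axn":99,"cq":88,"ds":66,"fnm":20,"n":0,"oe":94,"v":69,"vd":69,"ygr":63,"zxx":21}
After op 17 (replace /oe 23): {"axn":99,"cq":88,"ds":66,"fnm":20,"n":0,"oe":23,"v":69,"vd":69,"ygr":63,"zxx":21}
After op 18 (remove /ds): {"axn":99,"cq":88,"fnm":20,"n":0,"oe":23,"v":69,"vd":69,"ygr":63,"zxx":21}
After op 19 (replace /oe 90): {"axn":99,"cq":88,"fnm":20,"n":0,"oe":90,"v":69,"vd":69,"ygr":63,"zxx":21}
After op 20 (add /n 63): {"axn":99,"cq":88,"fnm":20,"n":63,"oe":90,"v":69,"vd":69,"ygr":63,"zxx":21}
After op 21 (remove /n): {"axn":99,"cq":88,"fnm":20,"oe":90,"v":69,"vd":69,"ygr":63,"zxx":21}
After op 22 (replace /fnm 99): {"axn":99,"cq":88,"fnm":99,"oe":90,"v":69,"vd":69,"ygr":63,"zxx":21}
After op 23 (replace /vd 14): {"axn":99,"cq":88,"fnm":99,"oe":90,"v":69,"vd":14,"ygr":63,"zxx":21}
After op 24 (replace /zxx 22): {"axn":99,"cq":88,"fnm":99,"oe":90,"v":69,"vd":14,"ygr":63,"zxx":22}
Value at /fnm: 99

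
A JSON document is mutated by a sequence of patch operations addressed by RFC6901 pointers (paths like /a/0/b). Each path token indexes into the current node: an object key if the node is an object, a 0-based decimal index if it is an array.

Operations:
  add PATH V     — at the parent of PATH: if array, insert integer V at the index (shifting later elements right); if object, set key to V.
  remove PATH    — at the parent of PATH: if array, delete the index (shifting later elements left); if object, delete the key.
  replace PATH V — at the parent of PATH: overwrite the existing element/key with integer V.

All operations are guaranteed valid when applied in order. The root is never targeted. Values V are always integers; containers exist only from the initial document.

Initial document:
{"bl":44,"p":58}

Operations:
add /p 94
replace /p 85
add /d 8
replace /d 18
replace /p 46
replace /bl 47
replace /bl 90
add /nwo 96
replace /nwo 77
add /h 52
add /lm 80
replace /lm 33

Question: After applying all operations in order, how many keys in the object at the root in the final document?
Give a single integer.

Answer: 6

Derivation:
After op 1 (add /p 94): {"bl":44,"p":94}
After op 2 (replace /p 85): {"bl":44,"p":85}
After op 3 (add /d 8): {"bl":44,"d":8,"p":85}
After op 4 (replace /d 18): {"bl":44,"d":18,"p":85}
After op 5 (replace /p 46): {"bl":44,"d":18,"p":46}
After op 6 (replace /bl 47): {"bl":47,"d":18,"p":46}
After op 7 (replace /bl 90): {"bl":90,"d":18,"p":46}
After op 8 (add /nwo 96): {"bl":90,"d":18,"nwo":96,"p":46}
After op 9 (replace /nwo 77): {"bl":90,"d":18,"nwo":77,"p":46}
After op 10 (add /h 52): {"bl":90,"d":18,"h":52,"nwo":77,"p":46}
After op 11 (add /lm 80): {"bl":90,"d":18,"h":52,"lm":80,"nwo":77,"p":46}
After op 12 (replace /lm 33): {"bl":90,"d":18,"h":52,"lm":33,"nwo":77,"p":46}
Size at the root: 6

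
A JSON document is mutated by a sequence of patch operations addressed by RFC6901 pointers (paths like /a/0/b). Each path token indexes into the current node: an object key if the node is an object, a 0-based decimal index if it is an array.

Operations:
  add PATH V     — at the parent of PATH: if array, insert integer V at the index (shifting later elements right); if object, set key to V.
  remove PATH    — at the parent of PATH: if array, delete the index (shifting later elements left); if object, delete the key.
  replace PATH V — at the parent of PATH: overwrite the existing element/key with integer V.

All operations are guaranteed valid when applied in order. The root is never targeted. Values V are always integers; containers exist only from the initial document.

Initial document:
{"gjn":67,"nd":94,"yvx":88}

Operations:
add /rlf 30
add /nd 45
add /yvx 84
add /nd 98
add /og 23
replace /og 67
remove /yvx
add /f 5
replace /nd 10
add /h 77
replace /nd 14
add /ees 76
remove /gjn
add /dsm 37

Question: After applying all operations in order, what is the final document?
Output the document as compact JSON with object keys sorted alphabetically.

After op 1 (add /rlf 30): {"gjn":67,"nd":94,"rlf":30,"yvx":88}
After op 2 (add /nd 45): {"gjn":67,"nd":45,"rlf":30,"yvx":88}
After op 3 (add /yvx 84): {"gjn":67,"nd":45,"rlf":30,"yvx":84}
After op 4 (add /nd 98): {"gjn":67,"nd":98,"rlf":30,"yvx":84}
After op 5 (add /og 23): {"gjn":67,"nd":98,"og":23,"rlf":30,"yvx":84}
After op 6 (replace /og 67): {"gjn":67,"nd":98,"og":67,"rlf":30,"yvx":84}
After op 7 (remove /yvx): {"gjn":67,"nd":98,"og":67,"rlf":30}
After op 8 (add /f 5): {"f":5,"gjn":67,"nd":98,"og":67,"rlf":30}
After op 9 (replace /nd 10): {"f":5,"gjn":67,"nd":10,"og":67,"rlf":30}
After op 10 (add /h 77): {"f":5,"gjn":67,"h":77,"nd":10,"og":67,"rlf":30}
After op 11 (replace /nd 14): {"f":5,"gjn":67,"h":77,"nd":14,"og":67,"rlf":30}
After op 12 (add /ees 76): {"ees":76,"f":5,"gjn":67,"h":77,"nd":14,"og":67,"rlf":30}
After op 13 (remove /gjn): {"ees":76,"f":5,"h":77,"nd":14,"og":67,"rlf":30}
After op 14 (add /dsm 37): {"dsm":37,"ees":76,"f":5,"h":77,"nd":14,"og":67,"rlf":30}

Answer: {"dsm":37,"ees":76,"f":5,"h":77,"nd":14,"og":67,"rlf":30}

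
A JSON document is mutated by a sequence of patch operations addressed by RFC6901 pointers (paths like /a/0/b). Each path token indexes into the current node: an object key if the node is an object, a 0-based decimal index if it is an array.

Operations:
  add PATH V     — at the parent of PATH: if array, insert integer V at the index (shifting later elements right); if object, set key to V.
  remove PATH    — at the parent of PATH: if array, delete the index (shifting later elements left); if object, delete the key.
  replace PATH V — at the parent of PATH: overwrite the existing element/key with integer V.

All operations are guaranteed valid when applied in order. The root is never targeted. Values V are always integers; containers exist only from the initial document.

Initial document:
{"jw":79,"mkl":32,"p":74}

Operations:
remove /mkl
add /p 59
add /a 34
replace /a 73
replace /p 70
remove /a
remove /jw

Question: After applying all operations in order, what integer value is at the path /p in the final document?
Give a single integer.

Answer: 70

Derivation:
After op 1 (remove /mkl): {"jw":79,"p":74}
After op 2 (add /p 59): {"jw":79,"p":59}
After op 3 (add /a 34): {"a":34,"jw":79,"p":59}
After op 4 (replace /a 73): {"a":73,"jw":79,"p":59}
After op 5 (replace /p 70): {"a":73,"jw":79,"p":70}
After op 6 (remove /a): {"jw":79,"p":70}
After op 7 (remove /jw): {"p":70}
Value at /p: 70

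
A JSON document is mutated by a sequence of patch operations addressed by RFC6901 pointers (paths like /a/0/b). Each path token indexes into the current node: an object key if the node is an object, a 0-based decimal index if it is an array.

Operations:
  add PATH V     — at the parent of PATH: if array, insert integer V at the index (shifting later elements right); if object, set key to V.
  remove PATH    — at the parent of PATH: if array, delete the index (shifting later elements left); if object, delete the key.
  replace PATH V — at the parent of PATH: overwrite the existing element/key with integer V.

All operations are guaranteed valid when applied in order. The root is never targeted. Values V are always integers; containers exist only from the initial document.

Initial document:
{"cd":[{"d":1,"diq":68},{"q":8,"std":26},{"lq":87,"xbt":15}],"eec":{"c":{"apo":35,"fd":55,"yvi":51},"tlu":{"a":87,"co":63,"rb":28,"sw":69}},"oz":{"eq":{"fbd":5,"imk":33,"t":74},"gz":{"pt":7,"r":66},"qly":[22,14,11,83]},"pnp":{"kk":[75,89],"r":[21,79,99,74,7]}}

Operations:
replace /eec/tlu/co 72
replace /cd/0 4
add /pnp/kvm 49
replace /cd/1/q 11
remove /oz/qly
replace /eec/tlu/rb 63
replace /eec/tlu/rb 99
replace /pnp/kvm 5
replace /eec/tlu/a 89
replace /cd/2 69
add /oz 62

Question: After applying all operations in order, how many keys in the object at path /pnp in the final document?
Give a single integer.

After op 1 (replace /eec/tlu/co 72): {"cd":[{"d":1,"diq":68},{"q":8,"std":26},{"lq":87,"xbt":15}],"eec":{"c":{"apo":35,"fd":55,"yvi":51},"tlu":{"a":87,"co":72,"rb":28,"sw":69}},"oz":{"eq":{"fbd":5,"imk":33,"t":74},"gz":{"pt":7,"r":66},"qly":[22,14,11,83]},"pnp":{"kk":[75,89],"r":[21,79,99,74,7]}}
After op 2 (replace /cd/0 4): {"cd":[4,{"q":8,"std":26},{"lq":87,"xbt":15}],"eec":{"c":{"apo":35,"fd":55,"yvi":51},"tlu":{"a":87,"co":72,"rb":28,"sw":69}},"oz":{"eq":{"fbd":5,"imk":33,"t":74},"gz":{"pt":7,"r":66},"qly":[22,14,11,83]},"pnp":{"kk":[75,89],"r":[21,79,99,74,7]}}
After op 3 (add /pnp/kvm 49): {"cd":[4,{"q":8,"std":26},{"lq":87,"xbt":15}],"eec":{"c":{"apo":35,"fd":55,"yvi":51},"tlu":{"a":87,"co":72,"rb":28,"sw":69}},"oz":{"eq":{"fbd":5,"imk":33,"t":74},"gz":{"pt":7,"r":66},"qly":[22,14,11,83]},"pnp":{"kk":[75,89],"kvm":49,"r":[21,79,99,74,7]}}
After op 4 (replace /cd/1/q 11): {"cd":[4,{"q":11,"std":26},{"lq":87,"xbt":15}],"eec":{"c":{"apo":35,"fd":55,"yvi":51},"tlu":{"a":87,"co":72,"rb":28,"sw":69}},"oz":{"eq":{"fbd":5,"imk":33,"t":74},"gz":{"pt":7,"r":66},"qly":[22,14,11,83]},"pnp":{"kk":[75,89],"kvm":49,"r":[21,79,99,74,7]}}
After op 5 (remove /oz/qly): {"cd":[4,{"q":11,"std":26},{"lq":87,"xbt":15}],"eec":{"c":{"apo":35,"fd":55,"yvi":51},"tlu":{"a":87,"co":72,"rb":28,"sw":69}},"oz":{"eq":{"fbd":5,"imk":33,"t":74},"gz":{"pt":7,"r":66}},"pnp":{"kk":[75,89],"kvm":49,"r":[21,79,99,74,7]}}
After op 6 (replace /eec/tlu/rb 63): {"cd":[4,{"q":11,"std":26},{"lq":87,"xbt":15}],"eec":{"c":{"apo":35,"fd":55,"yvi":51},"tlu":{"a":87,"co":72,"rb":63,"sw":69}},"oz":{"eq":{"fbd":5,"imk":33,"t":74},"gz":{"pt":7,"r":66}},"pnp":{"kk":[75,89],"kvm":49,"r":[21,79,99,74,7]}}
After op 7 (replace /eec/tlu/rb 99): {"cd":[4,{"q":11,"std":26},{"lq":87,"xbt":15}],"eec":{"c":{"apo":35,"fd":55,"yvi":51},"tlu":{"a":87,"co":72,"rb":99,"sw":69}},"oz":{"eq":{"fbd":5,"imk":33,"t":74},"gz":{"pt":7,"r":66}},"pnp":{"kk":[75,89],"kvm":49,"r":[21,79,99,74,7]}}
After op 8 (replace /pnp/kvm 5): {"cd":[4,{"q":11,"std":26},{"lq":87,"xbt":15}],"eec":{"c":{"apo":35,"fd":55,"yvi":51},"tlu":{"a":87,"co":72,"rb":99,"sw":69}},"oz":{"eq":{"fbd":5,"imk":33,"t":74},"gz":{"pt":7,"r":66}},"pnp":{"kk":[75,89],"kvm":5,"r":[21,79,99,74,7]}}
After op 9 (replace /eec/tlu/a 89): {"cd":[4,{"q":11,"std":26},{"lq":87,"xbt":15}],"eec":{"c":{"apo":35,"fd":55,"yvi":51},"tlu":{"a":89,"co":72,"rb":99,"sw":69}},"oz":{"eq":{"fbd":5,"imk":33,"t":74},"gz":{"pt":7,"r":66}},"pnp":{"kk":[75,89],"kvm":5,"r":[21,79,99,74,7]}}
After op 10 (replace /cd/2 69): {"cd":[4,{"q":11,"std":26},69],"eec":{"c":{"apo":35,"fd":55,"yvi":51},"tlu":{"a":89,"co":72,"rb":99,"sw":69}},"oz":{"eq":{"fbd":5,"imk":33,"t":74},"gz":{"pt":7,"r":66}},"pnp":{"kk":[75,89],"kvm":5,"r":[21,79,99,74,7]}}
After op 11 (add /oz 62): {"cd":[4,{"q":11,"std":26},69],"eec":{"c":{"apo":35,"fd":55,"yvi":51},"tlu":{"a":89,"co":72,"rb":99,"sw":69}},"oz":62,"pnp":{"kk":[75,89],"kvm":5,"r":[21,79,99,74,7]}}
Size at path /pnp: 3

Answer: 3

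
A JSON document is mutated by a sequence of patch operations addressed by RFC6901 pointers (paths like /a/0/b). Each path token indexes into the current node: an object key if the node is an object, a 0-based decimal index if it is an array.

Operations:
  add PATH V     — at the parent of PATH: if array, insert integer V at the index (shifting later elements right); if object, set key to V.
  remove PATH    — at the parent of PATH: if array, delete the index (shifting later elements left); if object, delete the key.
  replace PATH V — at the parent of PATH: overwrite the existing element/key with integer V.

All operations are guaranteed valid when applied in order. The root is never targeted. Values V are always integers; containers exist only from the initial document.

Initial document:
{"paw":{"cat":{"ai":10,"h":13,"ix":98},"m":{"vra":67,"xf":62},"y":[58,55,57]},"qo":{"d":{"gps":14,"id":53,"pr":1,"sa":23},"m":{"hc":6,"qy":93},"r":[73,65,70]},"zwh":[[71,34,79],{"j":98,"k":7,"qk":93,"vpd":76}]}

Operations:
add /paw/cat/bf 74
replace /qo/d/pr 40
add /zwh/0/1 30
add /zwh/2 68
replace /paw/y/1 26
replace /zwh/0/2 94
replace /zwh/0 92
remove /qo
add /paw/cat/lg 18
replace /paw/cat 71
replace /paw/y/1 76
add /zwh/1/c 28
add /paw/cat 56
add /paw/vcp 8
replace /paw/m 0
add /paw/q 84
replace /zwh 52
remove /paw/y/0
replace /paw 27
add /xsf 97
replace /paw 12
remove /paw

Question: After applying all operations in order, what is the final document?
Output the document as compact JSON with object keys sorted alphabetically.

After op 1 (add /paw/cat/bf 74): {"paw":{"cat":{"ai":10,"bf":74,"h":13,"ix":98},"m":{"vra":67,"xf":62},"y":[58,55,57]},"qo":{"d":{"gps":14,"id":53,"pr":1,"sa":23},"m":{"hc":6,"qy":93},"r":[73,65,70]},"zwh":[[71,34,79],{"j":98,"k":7,"qk":93,"vpd":76}]}
After op 2 (replace /qo/d/pr 40): {"paw":{"cat":{"ai":10,"bf":74,"h":13,"ix":98},"m":{"vra":67,"xf":62},"y":[58,55,57]},"qo":{"d":{"gps":14,"id":53,"pr":40,"sa":23},"m":{"hc":6,"qy":93},"r":[73,65,70]},"zwh":[[71,34,79],{"j":98,"k":7,"qk":93,"vpd":76}]}
After op 3 (add /zwh/0/1 30): {"paw":{"cat":{"ai":10,"bf":74,"h":13,"ix":98},"m":{"vra":67,"xf":62},"y":[58,55,57]},"qo":{"d":{"gps":14,"id":53,"pr":40,"sa":23},"m":{"hc":6,"qy":93},"r":[73,65,70]},"zwh":[[71,30,34,79],{"j":98,"k":7,"qk":93,"vpd":76}]}
After op 4 (add /zwh/2 68): {"paw":{"cat":{"ai":10,"bf":74,"h":13,"ix":98},"m":{"vra":67,"xf":62},"y":[58,55,57]},"qo":{"d":{"gps":14,"id":53,"pr":40,"sa":23},"m":{"hc":6,"qy":93},"r":[73,65,70]},"zwh":[[71,30,34,79],{"j":98,"k":7,"qk":93,"vpd":76},68]}
After op 5 (replace /paw/y/1 26): {"paw":{"cat":{"ai":10,"bf":74,"h":13,"ix":98},"m":{"vra":67,"xf":62},"y":[58,26,57]},"qo":{"d":{"gps":14,"id":53,"pr":40,"sa":23},"m":{"hc":6,"qy":93},"r":[73,65,70]},"zwh":[[71,30,34,79],{"j":98,"k":7,"qk":93,"vpd":76},68]}
After op 6 (replace /zwh/0/2 94): {"paw":{"cat":{"ai":10,"bf":74,"h":13,"ix":98},"m":{"vra":67,"xf":62},"y":[58,26,57]},"qo":{"d":{"gps":14,"id":53,"pr":40,"sa":23},"m":{"hc":6,"qy":93},"r":[73,65,70]},"zwh":[[71,30,94,79],{"j":98,"k":7,"qk":93,"vpd":76},68]}
After op 7 (replace /zwh/0 92): {"paw":{"cat":{"ai":10,"bf":74,"h":13,"ix":98},"m":{"vra":67,"xf":62},"y":[58,26,57]},"qo":{"d":{"gps":14,"id":53,"pr":40,"sa":23},"m":{"hc":6,"qy":93},"r":[73,65,70]},"zwh":[92,{"j":98,"k":7,"qk":93,"vpd":76},68]}
After op 8 (remove /qo): {"paw":{"cat":{"ai":10,"bf":74,"h":13,"ix":98},"m":{"vra":67,"xf":62},"y":[58,26,57]},"zwh":[92,{"j":98,"k":7,"qk":93,"vpd":76},68]}
After op 9 (add /paw/cat/lg 18): {"paw":{"cat":{"ai":10,"bf":74,"h":13,"ix":98,"lg":18},"m":{"vra":67,"xf":62},"y":[58,26,57]},"zwh":[92,{"j":98,"k":7,"qk":93,"vpd":76},68]}
After op 10 (replace /paw/cat 71): {"paw":{"cat":71,"m":{"vra":67,"xf":62},"y":[58,26,57]},"zwh":[92,{"j":98,"k":7,"qk":93,"vpd":76},68]}
After op 11 (replace /paw/y/1 76): {"paw":{"cat":71,"m":{"vra":67,"xf":62},"y":[58,76,57]},"zwh":[92,{"j":98,"k":7,"qk":93,"vpd":76},68]}
After op 12 (add /zwh/1/c 28): {"paw":{"cat":71,"m":{"vra":67,"xf":62},"y":[58,76,57]},"zwh":[92,{"c":28,"j":98,"k":7,"qk":93,"vpd":76},68]}
After op 13 (add /paw/cat 56): {"paw":{"cat":56,"m":{"vra":67,"xf":62},"y":[58,76,57]},"zwh":[92,{"c":28,"j":98,"k":7,"qk":93,"vpd":76},68]}
After op 14 (add /paw/vcp 8): {"paw":{"cat":56,"m":{"vra":67,"xf":62},"vcp":8,"y":[58,76,57]},"zwh":[92,{"c":28,"j":98,"k":7,"qk":93,"vpd":76},68]}
After op 15 (replace /paw/m 0): {"paw":{"cat":56,"m":0,"vcp":8,"y":[58,76,57]},"zwh":[92,{"c":28,"j":98,"k":7,"qk":93,"vpd":76},68]}
After op 16 (add /paw/q 84): {"paw":{"cat":56,"m":0,"q":84,"vcp":8,"y":[58,76,57]},"zwh":[92,{"c":28,"j":98,"k":7,"qk":93,"vpd":76},68]}
After op 17 (replace /zwh 52): {"paw":{"cat":56,"m":0,"q":84,"vcp":8,"y":[58,76,57]},"zwh":52}
After op 18 (remove /paw/y/0): {"paw":{"cat":56,"m":0,"q":84,"vcp":8,"y":[76,57]},"zwh":52}
After op 19 (replace /paw 27): {"paw":27,"zwh":52}
After op 20 (add /xsf 97): {"paw":27,"xsf":97,"zwh":52}
After op 21 (replace /paw 12): {"paw":12,"xsf":97,"zwh":52}
After op 22 (remove /paw): {"xsf":97,"zwh":52}

Answer: {"xsf":97,"zwh":52}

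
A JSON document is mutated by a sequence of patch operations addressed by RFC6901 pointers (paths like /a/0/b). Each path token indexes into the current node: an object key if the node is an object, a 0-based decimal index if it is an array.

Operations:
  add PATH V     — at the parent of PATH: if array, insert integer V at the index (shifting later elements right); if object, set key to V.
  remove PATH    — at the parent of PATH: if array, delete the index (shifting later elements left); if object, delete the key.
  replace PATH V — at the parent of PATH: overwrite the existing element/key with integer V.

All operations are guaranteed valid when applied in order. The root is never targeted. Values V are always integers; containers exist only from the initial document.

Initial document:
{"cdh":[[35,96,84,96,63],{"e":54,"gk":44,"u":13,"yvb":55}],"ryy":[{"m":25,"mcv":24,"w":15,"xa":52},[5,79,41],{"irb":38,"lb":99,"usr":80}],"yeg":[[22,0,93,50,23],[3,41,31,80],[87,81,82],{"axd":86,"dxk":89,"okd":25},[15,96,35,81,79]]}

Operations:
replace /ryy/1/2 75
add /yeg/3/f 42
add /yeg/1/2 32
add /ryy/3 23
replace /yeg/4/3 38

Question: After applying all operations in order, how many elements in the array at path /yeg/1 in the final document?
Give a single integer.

Answer: 5

Derivation:
After op 1 (replace /ryy/1/2 75): {"cdh":[[35,96,84,96,63],{"e":54,"gk":44,"u":13,"yvb":55}],"ryy":[{"m":25,"mcv":24,"w":15,"xa":52},[5,79,75],{"irb":38,"lb":99,"usr":80}],"yeg":[[22,0,93,50,23],[3,41,31,80],[87,81,82],{"axd":86,"dxk":89,"okd":25},[15,96,35,81,79]]}
After op 2 (add /yeg/3/f 42): {"cdh":[[35,96,84,96,63],{"e":54,"gk":44,"u":13,"yvb":55}],"ryy":[{"m":25,"mcv":24,"w":15,"xa":52},[5,79,75],{"irb":38,"lb":99,"usr":80}],"yeg":[[22,0,93,50,23],[3,41,31,80],[87,81,82],{"axd":86,"dxk":89,"f":42,"okd":25},[15,96,35,81,79]]}
After op 3 (add /yeg/1/2 32): {"cdh":[[35,96,84,96,63],{"e":54,"gk":44,"u":13,"yvb":55}],"ryy":[{"m":25,"mcv":24,"w":15,"xa":52},[5,79,75],{"irb":38,"lb":99,"usr":80}],"yeg":[[22,0,93,50,23],[3,41,32,31,80],[87,81,82],{"axd":86,"dxk":89,"f":42,"okd":25},[15,96,35,81,79]]}
After op 4 (add /ryy/3 23): {"cdh":[[35,96,84,96,63],{"e":54,"gk":44,"u":13,"yvb":55}],"ryy":[{"m":25,"mcv":24,"w":15,"xa":52},[5,79,75],{"irb":38,"lb":99,"usr":80},23],"yeg":[[22,0,93,50,23],[3,41,32,31,80],[87,81,82],{"axd":86,"dxk":89,"f":42,"okd":25},[15,96,35,81,79]]}
After op 5 (replace /yeg/4/3 38): {"cdh":[[35,96,84,96,63],{"e":54,"gk":44,"u":13,"yvb":55}],"ryy":[{"m":25,"mcv":24,"w":15,"xa":52},[5,79,75],{"irb":38,"lb":99,"usr":80},23],"yeg":[[22,0,93,50,23],[3,41,32,31,80],[87,81,82],{"axd":86,"dxk":89,"f":42,"okd":25},[15,96,35,38,79]]}
Size at path /yeg/1: 5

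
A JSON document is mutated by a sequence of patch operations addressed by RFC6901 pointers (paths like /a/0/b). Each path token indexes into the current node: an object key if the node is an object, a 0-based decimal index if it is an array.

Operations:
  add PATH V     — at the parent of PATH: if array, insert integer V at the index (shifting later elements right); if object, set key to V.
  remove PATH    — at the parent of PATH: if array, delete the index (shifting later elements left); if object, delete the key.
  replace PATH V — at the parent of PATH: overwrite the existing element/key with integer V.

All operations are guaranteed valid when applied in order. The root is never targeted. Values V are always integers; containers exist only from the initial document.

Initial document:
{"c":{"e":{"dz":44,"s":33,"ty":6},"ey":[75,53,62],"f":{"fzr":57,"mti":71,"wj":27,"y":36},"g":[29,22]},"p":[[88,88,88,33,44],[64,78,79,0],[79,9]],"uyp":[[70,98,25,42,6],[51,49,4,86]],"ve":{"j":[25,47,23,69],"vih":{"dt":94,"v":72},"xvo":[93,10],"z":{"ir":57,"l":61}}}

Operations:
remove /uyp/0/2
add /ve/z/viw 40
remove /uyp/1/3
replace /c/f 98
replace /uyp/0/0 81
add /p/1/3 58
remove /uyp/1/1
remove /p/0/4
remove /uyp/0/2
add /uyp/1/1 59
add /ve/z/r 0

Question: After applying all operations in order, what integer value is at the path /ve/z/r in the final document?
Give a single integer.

After op 1 (remove /uyp/0/2): {"c":{"e":{"dz":44,"s":33,"ty":6},"ey":[75,53,62],"f":{"fzr":57,"mti":71,"wj":27,"y":36},"g":[29,22]},"p":[[88,88,88,33,44],[64,78,79,0],[79,9]],"uyp":[[70,98,42,6],[51,49,4,86]],"ve":{"j":[25,47,23,69],"vih":{"dt":94,"v":72},"xvo":[93,10],"z":{"ir":57,"l":61}}}
After op 2 (add /ve/z/viw 40): {"c":{"e":{"dz":44,"s":33,"ty":6},"ey":[75,53,62],"f":{"fzr":57,"mti":71,"wj":27,"y":36},"g":[29,22]},"p":[[88,88,88,33,44],[64,78,79,0],[79,9]],"uyp":[[70,98,42,6],[51,49,4,86]],"ve":{"j":[25,47,23,69],"vih":{"dt":94,"v":72},"xvo":[93,10],"z":{"ir":57,"l":61,"viw":40}}}
After op 3 (remove /uyp/1/3): {"c":{"e":{"dz":44,"s":33,"ty":6},"ey":[75,53,62],"f":{"fzr":57,"mti":71,"wj":27,"y":36},"g":[29,22]},"p":[[88,88,88,33,44],[64,78,79,0],[79,9]],"uyp":[[70,98,42,6],[51,49,4]],"ve":{"j":[25,47,23,69],"vih":{"dt":94,"v":72},"xvo":[93,10],"z":{"ir":57,"l":61,"viw":40}}}
After op 4 (replace /c/f 98): {"c":{"e":{"dz":44,"s":33,"ty":6},"ey":[75,53,62],"f":98,"g":[29,22]},"p":[[88,88,88,33,44],[64,78,79,0],[79,9]],"uyp":[[70,98,42,6],[51,49,4]],"ve":{"j":[25,47,23,69],"vih":{"dt":94,"v":72},"xvo":[93,10],"z":{"ir":57,"l":61,"viw":40}}}
After op 5 (replace /uyp/0/0 81): {"c":{"e":{"dz":44,"s":33,"ty":6},"ey":[75,53,62],"f":98,"g":[29,22]},"p":[[88,88,88,33,44],[64,78,79,0],[79,9]],"uyp":[[81,98,42,6],[51,49,4]],"ve":{"j":[25,47,23,69],"vih":{"dt":94,"v":72},"xvo":[93,10],"z":{"ir":57,"l":61,"viw":40}}}
After op 6 (add /p/1/3 58): {"c":{"e":{"dz":44,"s":33,"ty":6},"ey":[75,53,62],"f":98,"g":[29,22]},"p":[[88,88,88,33,44],[64,78,79,58,0],[79,9]],"uyp":[[81,98,42,6],[51,49,4]],"ve":{"j":[25,47,23,69],"vih":{"dt":94,"v":72},"xvo":[93,10],"z":{"ir":57,"l":61,"viw":40}}}
After op 7 (remove /uyp/1/1): {"c":{"e":{"dz":44,"s":33,"ty":6},"ey":[75,53,62],"f":98,"g":[29,22]},"p":[[88,88,88,33,44],[64,78,79,58,0],[79,9]],"uyp":[[81,98,42,6],[51,4]],"ve":{"j":[25,47,23,69],"vih":{"dt":94,"v":72},"xvo":[93,10],"z":{"ir":57,"l":61,"viw":40}}}
After op 8 (remove /p/0/4): {"c":{"e":{"dz":44,"s":33,"ty":6},"ey":[75,53,62],"f":98,"g":[29,22]},"p":[[88,88,88,33],[64,78,79,58,0],[79,9]],"uyp":[[81,98,42,6],[51,4]],"ve":{"j":[25,47,23,69],"vih":{"dt":94,"v":72},"xvo":[93,10],"z":{"ir":57,"l":61,"viw":40}}}
After op 9 (remove /uyp/0/2): {"c":{"e":{"dz":44,"s":33,"ty":6},"ey":[75,53,62],"f":98,"g":[29,22]},"p":[[88,88,88,33],[64,78,79,58,0],[79,9]],"uyp":[[81,98,6],[51,4]],"ve":{"j":[25,47,23,69],"vih":{"dt":94,"v":72},"xvo":[93,10],"z":{"ir":57,"l":61,"viw":40}}}
After op 10 (add /uyp/1/1 59): {"c":{"e":{"dz":44,"s":33,"ty":6},"ey":[75,53,62],"f":98,"g":[29,22]},"p":[[88,88,88,33],[64,78,79,58,0],[79,9]],"uyp":[[81,98,6],[51,59,4]],"ve":{"j":[25,47,23,69],"vih":{"dt":94,"v":72},"xvo":[93,10],"z":{"ir":57,"l":61,"viw":40}}}
After op 11 (add /ve/z/r 0): {"c":{"e":{"dz":44,"s":33,"ty":6},"ey":[75,53,62],"f":98,"g":[29,22]},"p":[[88,88,88,33],[64,78,79,58,0],[79,9]],"uyp":[[81,98,6],[51,59,4]],"ve":{"j":[25,47,23,69],"vih":{"dt":94,"v":72},"xvo":[93,10],"z":{"ir":57,"l":61,"r":0,"viw":40}}}
Value at /ve/z/r: 0

Answer: 0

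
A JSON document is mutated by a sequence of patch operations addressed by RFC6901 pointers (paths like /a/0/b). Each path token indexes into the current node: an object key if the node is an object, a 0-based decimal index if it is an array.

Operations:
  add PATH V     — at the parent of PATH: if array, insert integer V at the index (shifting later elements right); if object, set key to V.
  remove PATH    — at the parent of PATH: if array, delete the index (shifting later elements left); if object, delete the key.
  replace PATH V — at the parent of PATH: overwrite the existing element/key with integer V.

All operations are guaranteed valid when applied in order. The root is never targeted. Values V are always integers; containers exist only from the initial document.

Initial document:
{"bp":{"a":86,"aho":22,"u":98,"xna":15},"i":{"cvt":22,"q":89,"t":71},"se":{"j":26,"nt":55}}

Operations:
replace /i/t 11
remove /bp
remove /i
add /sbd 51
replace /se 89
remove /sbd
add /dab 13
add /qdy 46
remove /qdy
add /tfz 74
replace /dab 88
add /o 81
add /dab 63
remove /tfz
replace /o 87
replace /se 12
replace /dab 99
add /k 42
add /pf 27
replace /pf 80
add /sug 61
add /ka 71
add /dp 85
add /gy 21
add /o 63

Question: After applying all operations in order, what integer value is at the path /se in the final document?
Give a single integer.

After op 1 (replace /i/t 11): {"bp":{"a":86,"aho":22,"u":98,"xna":15},"i":{"cvt":22,"q":89,"t":11},"se":{"j":26,"nt":55}}
After op 2 (remove /bp): {"i":{"cvt":22,"q":89,"t":11},"se":{"j":26,"nt":55}}
After op 3 (remove /i): {"se":{"j":26,"nt":55}}
After op 4 (add /sbd 51): {"sbd":51,"se":{"j":26,"nt":55}}
After op 5 (replace /se 89): {"sbd":51,"se":89}
After op 6 (remove /sbd): {"se":89}
After op 7 (add /dab 13): {"dab":13,"se":89}
After op 8 (add /qdy 46): {"dab":13,"qdy":46,"se":89}
After op 9 (remove /qdy): {"dab":13,"se":89}
After op 10 (add /tfz 74): {"dab":13,"se":89,"tfz":74}
After op 11 (replace /dab 88): {"dab":88,"se":89,"tfz":74}
After op 12 (add /o 81): {"dab":88,"o":81,"se":89,"tfz":74}
After op 13 (add /dab 63): {"dab":63,"o":81,"se":89,"tfz":74}
After op 14 (remove /tfz): {"dab":63,"o":81,"se":89}
After op 15 (replace /o 87): {"dab":63,"o":87,"se":89}
After op 16 (replace /se 12): {"dab":63,"o":87,"se":12}
After op 17 (replace /dab 99): {"dab":99,"o":87,"se":12}
After op 18 (add /k 42): {"dab":99,"k":42,"o":87,"se":12}
After op 19 (add /pf 27): {"dab":99,"k":42,"o":87,"pf":27,"se":12}
After op 20 (replace /pf 80): {"dab":99,"k":42,"o":87,"pf":80,"se":12}
After op 21 (add /sug 61): {"dab":99,"k":42,"o":87,"pf":80,"se":12,"sug":61}
After op 22 (add /ka 71): {"dab":99,"k":42,"ka":71,"o":87,"pf":80,"se":12,"sug":61}
After op 23 (add /dp 85): {"dab":99,"dp":85,"k":42,"ka":71,"o":87,"pf":80,"se":12,"sug":61}
After op 24 (add /gy 21): {"dab":99,"dp":85,"gy":21,"k":42,"ka":71,"o":87,"pf":80,"se":12,"sug":61}
After op 25 (add /o 63): {"dab":99,"dp":85,"gy":21,"k":42,"ka":71,"o":63,"pf":80,"se":12,"sug":61}
Value at /se: 12

Answer: 12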